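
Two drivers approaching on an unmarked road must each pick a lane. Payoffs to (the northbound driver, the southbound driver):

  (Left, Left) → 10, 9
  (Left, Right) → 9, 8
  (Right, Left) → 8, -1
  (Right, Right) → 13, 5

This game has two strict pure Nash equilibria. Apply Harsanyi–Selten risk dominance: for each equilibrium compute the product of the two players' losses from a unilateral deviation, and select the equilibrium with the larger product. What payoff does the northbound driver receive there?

13

At both Left: the northbound driver loses 10 − 8 = 2 by deviating; the southbound driver loses 9 − 8 = 1. Product = 2·1 = 2.
At both Right: the northbound driver loses 13 − 9 = 4 by deviating; the southbound driver loses 5 − (-1) = 6. Product = 4·6 = 24.
24 > 2, so both Right is risk-dominant. The northbound driver's payoff there is 13.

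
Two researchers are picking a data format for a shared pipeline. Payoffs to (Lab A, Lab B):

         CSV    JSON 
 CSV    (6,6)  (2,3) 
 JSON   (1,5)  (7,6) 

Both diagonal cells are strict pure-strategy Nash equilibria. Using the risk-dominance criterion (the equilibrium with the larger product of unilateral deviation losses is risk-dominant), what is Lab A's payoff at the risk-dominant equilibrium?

6

At both CSV: Lab A loses 6 − 1 = 5 by deviating; Lab B loses 6 − 3 = 3. Product = 5·3 = 15.
At both JSON: Lab A loses 7 − 2 = 5 by deviating; Lab B loses 6 − 5 = 1. Product = 5·1 = 5.
15 > 5, so both CSV is risk-dominant. Lab A's payoff there is 6.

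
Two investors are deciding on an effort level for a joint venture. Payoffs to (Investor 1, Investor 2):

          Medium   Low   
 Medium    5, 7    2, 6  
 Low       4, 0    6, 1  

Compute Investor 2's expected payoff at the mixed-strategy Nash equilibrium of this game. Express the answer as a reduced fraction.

7/2

Investor 1 mixes with probability p on Medium, chosen so Investor 2 is indifferent: 7p + 0(1−p) = 6p + 1(1−p) gives p = 1/2.
Investor 2's expected payoff is 7·1/2 + 0·1/2 = 7/2.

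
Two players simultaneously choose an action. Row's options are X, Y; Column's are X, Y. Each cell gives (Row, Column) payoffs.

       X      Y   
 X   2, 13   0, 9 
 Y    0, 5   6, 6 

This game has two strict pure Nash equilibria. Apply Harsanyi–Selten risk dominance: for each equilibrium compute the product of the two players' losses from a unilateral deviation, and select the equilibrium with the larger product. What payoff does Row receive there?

2

At both X: Row loses 2 − 0 = 2 by deviating; Column loses 13 − 9 = 4. Product = 2·4 = 8.
At both Y: Row loses 6 − 0 = 6 by deviating; Column loses 6 − 5 = 1. Product = 6·1 = 6.
8 > 6, so both X is risk-dominant. Row's payoff there is 2.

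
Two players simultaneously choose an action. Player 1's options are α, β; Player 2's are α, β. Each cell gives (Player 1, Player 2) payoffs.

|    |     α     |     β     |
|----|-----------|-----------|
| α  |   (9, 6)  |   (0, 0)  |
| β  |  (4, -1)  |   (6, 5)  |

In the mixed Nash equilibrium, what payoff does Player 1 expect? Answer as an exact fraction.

54/11

Player 2 mixes with probability q on α, chosen so Player 1 is indifferent: 9q + 0(1−q) = 4q + 6(1−q) gives q = 6/11.
Player 1's expected payoff (from either row, since indifferent) is 9·6/11 + 0·5/11 = 54/11.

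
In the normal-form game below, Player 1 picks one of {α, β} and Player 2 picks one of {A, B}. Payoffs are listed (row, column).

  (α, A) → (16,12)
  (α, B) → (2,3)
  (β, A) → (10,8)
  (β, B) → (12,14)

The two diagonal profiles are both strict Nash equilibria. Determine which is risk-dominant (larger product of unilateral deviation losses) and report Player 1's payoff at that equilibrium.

At (α, A): Player 1 loses 16 − 10 = 6 by deviating; Player 2 loses 12 − 3 = 9. Product = 6·9 = 54.
At (β, B): Player 1 loses 12 − 2 = 10 by deviating; Player 2 loses 14 − 8 = 6. Product = 10·6 = 60.
60 > 54, so (β, B) is risk-dominant. Player 1's payoff there is 12.

12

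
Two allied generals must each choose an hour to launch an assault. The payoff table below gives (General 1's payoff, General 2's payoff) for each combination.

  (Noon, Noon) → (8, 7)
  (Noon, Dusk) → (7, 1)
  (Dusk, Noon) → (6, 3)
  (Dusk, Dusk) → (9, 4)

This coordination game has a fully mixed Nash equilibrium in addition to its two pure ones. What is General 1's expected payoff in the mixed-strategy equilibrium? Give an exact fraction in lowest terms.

General 2 mixes with probability q on Noon, chosen so General 1 is indifferent: 8q + 7(1−q) = 6q + 9(1−q) gives q = 1/2.
General 1's expected payoff (from either row, since indifferent) is 8·1/2 + 7·1/2 = 15/2.

15/2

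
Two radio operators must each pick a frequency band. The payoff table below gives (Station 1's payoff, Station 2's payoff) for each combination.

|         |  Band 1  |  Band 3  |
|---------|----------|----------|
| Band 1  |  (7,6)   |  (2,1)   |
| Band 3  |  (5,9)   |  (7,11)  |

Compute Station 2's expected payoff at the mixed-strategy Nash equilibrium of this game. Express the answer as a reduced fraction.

57/7

Station 1 mixes with probability p on Band 1, chosen so Station 2 is indifferent: 6p + 9(1−p) = 1p + 11(1−p) gives p = 2/7.
Station 2's expected payoff is 6·2/7 + 9·5/7 = 57/7.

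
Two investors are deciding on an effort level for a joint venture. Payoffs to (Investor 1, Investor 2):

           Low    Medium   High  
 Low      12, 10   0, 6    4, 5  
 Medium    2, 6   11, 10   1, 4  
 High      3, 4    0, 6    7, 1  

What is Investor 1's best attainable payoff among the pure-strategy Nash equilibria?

Both Low is a pure NE (Investor 1: 12 ≥ 3; Investor 2: 10 ≥ 6). Investor 1 gets 12.
Both Medium is a pure NE (Investor 1: 11 ≥ 0; Investor 2: 10 ≥ 6). Investor 1 gets 11.
Every other cell has a profitable deviation for at least one player. Highest of {12, 11} is 12.

12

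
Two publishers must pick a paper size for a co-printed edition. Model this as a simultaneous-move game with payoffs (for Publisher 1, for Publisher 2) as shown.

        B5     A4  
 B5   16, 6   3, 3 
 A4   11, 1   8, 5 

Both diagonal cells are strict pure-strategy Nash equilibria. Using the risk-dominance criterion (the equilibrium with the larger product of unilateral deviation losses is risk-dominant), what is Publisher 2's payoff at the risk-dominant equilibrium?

At both B5: Publisher 1 loses 16 − 11 = 5 by deviating; Publisher 2 loses 6 − 3 = 3. Product = 5·3 = 15.
At both A4: Publisher 1 loses 8 − 3 = 5 by deviating; Publisher 2 loses 5 − 1 = 4. Product = 5·4 = 20.
20 > 15, so both A4 is risk-dominant. Publisher 2's payoff there is 5.

5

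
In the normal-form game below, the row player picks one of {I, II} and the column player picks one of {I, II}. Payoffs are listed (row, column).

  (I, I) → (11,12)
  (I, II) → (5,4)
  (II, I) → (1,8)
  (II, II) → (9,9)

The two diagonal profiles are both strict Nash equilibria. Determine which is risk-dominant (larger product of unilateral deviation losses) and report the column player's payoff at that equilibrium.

At both I: the row player loses 11 − 1 = 10 by deviating; the column player loses 12 − 4 = 8. Product = 10·8 = 80.
At both II: the row player loses 9 − 5 = 4 by deviating; the column player loses 9 − 8 = 1. Product = 4·1 = 4.
80 > 4, so both I is risk-dominant. The column player's payoff there is 12.

12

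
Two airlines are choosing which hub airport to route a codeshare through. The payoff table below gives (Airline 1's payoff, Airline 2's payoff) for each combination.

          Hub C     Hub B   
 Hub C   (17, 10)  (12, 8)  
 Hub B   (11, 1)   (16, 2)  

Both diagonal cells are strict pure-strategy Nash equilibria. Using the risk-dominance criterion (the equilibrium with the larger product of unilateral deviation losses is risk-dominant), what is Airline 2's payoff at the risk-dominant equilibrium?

At both Hub C: Airline 1 loses 17 − 11 = 6 by deviating; Airline 2 loses 10 − 8 = 2. Product = 6·2 = 12.
At both Hub B: Airline 1 loses 16 − 12 = 4 by deviating; Airline 2 loses 2 − 1 = 1. Product = 4·1 = 4.
12 > 4, so both Hub C is risk-dominant. Airline 2's payoff there is 10.

10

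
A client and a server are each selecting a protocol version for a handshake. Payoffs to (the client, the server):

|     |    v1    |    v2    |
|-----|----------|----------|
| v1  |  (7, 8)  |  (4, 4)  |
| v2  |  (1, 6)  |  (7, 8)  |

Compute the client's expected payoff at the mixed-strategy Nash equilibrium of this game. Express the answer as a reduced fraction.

5

The server mixes with probability q on v1, chosen so the client is indifferent: 7q + 4(1−q) = 1q + 7(1−q) gives q = 1/3.
The client's expected payoff (from either row, since indifferent) is 7·1/3 + 4·2/3 = 5.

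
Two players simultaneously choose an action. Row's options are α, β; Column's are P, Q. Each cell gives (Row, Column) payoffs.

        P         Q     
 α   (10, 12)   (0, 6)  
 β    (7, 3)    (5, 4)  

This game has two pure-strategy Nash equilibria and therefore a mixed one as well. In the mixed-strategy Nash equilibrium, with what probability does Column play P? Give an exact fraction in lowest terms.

Column's mix q on P must make Row indifferent between α and β.
Row's payoff from α: 10q + 0(1−q). From β: 7q + 5(1−q).
Set equal: 3q = 5(1−q) → q = 5/8.

5/8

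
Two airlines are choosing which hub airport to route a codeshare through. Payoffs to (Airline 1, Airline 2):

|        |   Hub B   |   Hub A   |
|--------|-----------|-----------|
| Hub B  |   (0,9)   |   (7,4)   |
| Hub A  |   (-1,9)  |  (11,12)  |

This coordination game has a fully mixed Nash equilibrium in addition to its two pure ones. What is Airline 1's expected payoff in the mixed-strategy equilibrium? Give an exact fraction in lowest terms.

Airline 2 mixes with probability q on Hub B, chosen so Airline 1 is indifferent: 0q + 7(1−q) = (-1)q + 11(1−q) gives q = 4/5.
Airline 1's expected payoff (from either row, since indifferent) is 0·4/5 + 7·1/5 = 7/5.

7/5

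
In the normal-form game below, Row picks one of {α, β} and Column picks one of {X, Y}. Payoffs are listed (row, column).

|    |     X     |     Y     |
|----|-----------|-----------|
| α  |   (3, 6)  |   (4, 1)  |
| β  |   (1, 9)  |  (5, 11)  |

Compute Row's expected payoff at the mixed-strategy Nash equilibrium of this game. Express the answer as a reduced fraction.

Column mixes with probability q on X, chosen so Row is indifferent: 3q + 4(1−q) = 1q + 5(1−q) gives q = 1/3.
Row's expected payoff (from either row, since indifferent) is 3·1/3 + 4·2/3 = 11/3.

11/3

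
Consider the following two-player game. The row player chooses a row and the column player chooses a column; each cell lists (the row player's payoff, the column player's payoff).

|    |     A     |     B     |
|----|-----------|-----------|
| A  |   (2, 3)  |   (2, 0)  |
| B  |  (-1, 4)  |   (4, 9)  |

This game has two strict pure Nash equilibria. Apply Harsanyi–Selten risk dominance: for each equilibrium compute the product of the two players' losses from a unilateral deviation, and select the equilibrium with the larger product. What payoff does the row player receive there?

At both A: the row player loses 2 − (-1) = 3 by deviating; the column player loses 3 − 0 = 3. Product = 3·3 = 9.
At both B: the row player loses 4 − 2 = 2 by deviating; the column player loses 9 − 4 = 5. Product = 2·5 = 10.
10 > 9, so both B is risk-dominant. The row player's payoff there is 4.

4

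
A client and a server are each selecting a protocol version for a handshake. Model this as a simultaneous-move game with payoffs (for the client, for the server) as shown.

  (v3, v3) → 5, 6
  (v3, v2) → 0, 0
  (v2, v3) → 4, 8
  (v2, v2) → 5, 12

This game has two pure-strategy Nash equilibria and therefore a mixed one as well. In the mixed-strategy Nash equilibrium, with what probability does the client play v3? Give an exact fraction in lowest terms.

2/5

The client's mix p on v3 must make the server indifferent between v3 and v2.
The server's payoff from v3: 6p + 8(1−p). From v2: 0p + 12(1−p).
Set equal: 6p = 4(1−p) → p = 4/10 = 2/5.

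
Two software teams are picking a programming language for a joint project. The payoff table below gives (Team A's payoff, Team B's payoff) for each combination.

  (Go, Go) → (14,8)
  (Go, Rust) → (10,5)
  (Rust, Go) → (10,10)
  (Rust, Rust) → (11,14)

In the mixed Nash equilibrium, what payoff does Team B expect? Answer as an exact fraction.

Team A mixes with probability p on Go, chosen so Team B is indifferent: 8p + 10(1−p) = 5p + 14(1−p) gives p = 4/7.
Team B's expected payoff is 8·4/7 + 10·3/7 = 62/7.

62/7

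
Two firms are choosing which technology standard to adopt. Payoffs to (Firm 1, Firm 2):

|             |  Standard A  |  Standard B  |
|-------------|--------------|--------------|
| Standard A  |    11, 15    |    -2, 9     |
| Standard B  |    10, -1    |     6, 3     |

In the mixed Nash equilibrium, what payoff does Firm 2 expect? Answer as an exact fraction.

27/5

Firm 1 mixes with probability p on Standard A, chosen so Firm 2 is indifferent: 15p + (-1)(1−p) = 9p + 3(1−p) gives p = 2/5.
Firm 2's expected payoff is 15·2/5 + (-1)·3/5 = 27/5.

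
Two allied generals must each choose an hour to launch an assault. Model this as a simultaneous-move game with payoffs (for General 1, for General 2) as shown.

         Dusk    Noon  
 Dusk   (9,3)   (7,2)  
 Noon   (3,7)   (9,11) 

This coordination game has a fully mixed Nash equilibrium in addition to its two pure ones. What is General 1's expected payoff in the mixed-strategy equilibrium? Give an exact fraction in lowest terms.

General 2 mixes with probability q on Dusk, chosen so General 1 is indifferent: 9q + 7(1−q) = 3q + 9(1−q) gives q = 1/4.
General 1's expected payoff (from either row, since indifferent) is 9·1/4 + 7·3/4 = 15/2.

15/2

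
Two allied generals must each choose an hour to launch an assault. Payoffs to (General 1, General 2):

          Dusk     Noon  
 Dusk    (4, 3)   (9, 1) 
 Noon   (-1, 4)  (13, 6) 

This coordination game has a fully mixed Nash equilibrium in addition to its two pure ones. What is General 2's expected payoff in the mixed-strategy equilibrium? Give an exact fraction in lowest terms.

General 1 mixes with probability p on Dusk, chosen so General 2 is indifferent: 3p + 4(1−p) = 1p + 6(1−p) gives p = 1/2.
General 2's expected payoff is 3·1/2 + 4·1/2 = 7/2.

7/2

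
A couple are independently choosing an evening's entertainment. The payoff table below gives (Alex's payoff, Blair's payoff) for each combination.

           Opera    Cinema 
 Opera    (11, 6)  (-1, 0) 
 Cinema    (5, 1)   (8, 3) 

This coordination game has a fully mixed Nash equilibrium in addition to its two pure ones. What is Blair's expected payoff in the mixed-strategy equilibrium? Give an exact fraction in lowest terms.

9/4

Alex mixes with probability p on Opera, chosen so Blair is indifferent: 6p + 1(1−p) = 0p + 3(1−p) gives p = 1/4.
Blair's expected payoff is 6·1/4 + 1·3/4 = 9/4.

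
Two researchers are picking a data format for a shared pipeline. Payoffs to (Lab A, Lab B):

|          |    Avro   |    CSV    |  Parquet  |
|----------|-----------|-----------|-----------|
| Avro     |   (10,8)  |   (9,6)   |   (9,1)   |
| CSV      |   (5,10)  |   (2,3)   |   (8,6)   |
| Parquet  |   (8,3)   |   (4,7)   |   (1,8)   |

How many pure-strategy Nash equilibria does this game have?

1

Both Avro: Lab A gets 10 (best alternative 8); Lab B gets 8 (best alternative 6). Neither deviates — NE.
Both CSV is not a NE: Lab A would switch to Avro (9 > 2).
No other cell survives both best-response checks, so there is 1 pure NE.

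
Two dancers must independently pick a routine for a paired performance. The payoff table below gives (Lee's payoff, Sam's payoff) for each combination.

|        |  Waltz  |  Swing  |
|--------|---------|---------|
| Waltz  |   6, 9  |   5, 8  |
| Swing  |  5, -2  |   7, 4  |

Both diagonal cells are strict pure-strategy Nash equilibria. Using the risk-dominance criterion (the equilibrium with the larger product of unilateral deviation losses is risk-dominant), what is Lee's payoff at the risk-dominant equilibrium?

7

At both Waltz: Lee loses 6 − 5 = 1 by deviating; Sam loses 9 − 8 = 1. Product = 1·1 = 1.
At both Swing: Lee loses 7 − 5 = 2 by deviating; Sam loses 4 − (-2) = 6. Product = 2·6 = 12.
12 > 1, so both Swing is risk-dominant. Lee's payoff there is 7.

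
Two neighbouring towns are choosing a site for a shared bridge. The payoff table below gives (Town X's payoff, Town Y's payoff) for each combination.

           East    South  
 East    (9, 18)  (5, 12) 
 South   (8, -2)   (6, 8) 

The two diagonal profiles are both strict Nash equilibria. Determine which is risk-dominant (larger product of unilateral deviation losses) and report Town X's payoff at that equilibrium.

At both East: Town X loses 9 − 8 = 1 by deviating; Town Y loses 18 − 12 = 6. Product = 1·6 = 6.
At both South: Town X loses 6 − 5 = 1 by deviating; Town Y loses 8 − (-2) = 10. Product = 1·10 = 10.
10 > 6, so both South is risk-dominant. Town X's payoff there is 6.

6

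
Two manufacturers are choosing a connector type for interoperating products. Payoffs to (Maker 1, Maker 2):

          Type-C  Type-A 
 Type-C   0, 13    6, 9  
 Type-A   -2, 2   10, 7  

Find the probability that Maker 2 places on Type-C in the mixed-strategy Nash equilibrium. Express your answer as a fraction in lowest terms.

Maker 2's mix q on Type-C must make Maker 1 indifferent between Type-C and Type-A.
Maker 1's payoff from Type-C: 0q + 6(1−q). From Type-A: (-2)q + 10(1−q).
Set equal: 2q = 4(1−q) → q = 4/6 = 2/3.

2/3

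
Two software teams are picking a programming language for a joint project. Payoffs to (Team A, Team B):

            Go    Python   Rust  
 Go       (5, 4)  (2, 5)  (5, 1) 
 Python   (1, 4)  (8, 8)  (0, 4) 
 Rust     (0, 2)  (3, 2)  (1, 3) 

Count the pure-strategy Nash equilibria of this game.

1

Both Python: Team A gets 8 (best alternative 3); Team B gets 8 (best alternative 4). Neither deviates — NE.
Both Rust is not a NE: Team A would switch to Go (5 > 1).
No other cell survives both best-response checks, so there is 1 pure NE.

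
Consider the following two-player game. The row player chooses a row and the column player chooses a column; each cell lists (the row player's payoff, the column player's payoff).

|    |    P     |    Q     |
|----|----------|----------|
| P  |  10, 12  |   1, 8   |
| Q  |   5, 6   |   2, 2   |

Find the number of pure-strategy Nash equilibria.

Both P: the row player gets 10 (best alternative 5); the column player gets 12 (best alternative 8). Neither deviates — NE.
Both Q is not a NE: the column player would switch to P (6 > 2).
No other cell survives both best-response checks, so there is 1 pure NE.

1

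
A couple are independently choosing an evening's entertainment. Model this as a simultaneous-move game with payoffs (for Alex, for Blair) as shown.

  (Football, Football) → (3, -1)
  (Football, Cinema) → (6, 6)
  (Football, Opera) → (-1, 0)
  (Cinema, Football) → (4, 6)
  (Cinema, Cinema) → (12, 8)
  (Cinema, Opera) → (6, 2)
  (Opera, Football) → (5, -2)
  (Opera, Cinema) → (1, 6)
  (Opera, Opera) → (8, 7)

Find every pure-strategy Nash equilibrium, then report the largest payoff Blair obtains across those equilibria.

8

Both Cinema is a pure NE (Alex: 12 ≥ 6; Blair: 8 ≥ 6). Blair gets 8.
Both Opera is a pure NE (Alex: 8 ≥ 6; Blair: 7 ≥ 6). Blair gets 7.
Every other cell has a profitable deviation for at least one player. Highest of {8, 7} is 8.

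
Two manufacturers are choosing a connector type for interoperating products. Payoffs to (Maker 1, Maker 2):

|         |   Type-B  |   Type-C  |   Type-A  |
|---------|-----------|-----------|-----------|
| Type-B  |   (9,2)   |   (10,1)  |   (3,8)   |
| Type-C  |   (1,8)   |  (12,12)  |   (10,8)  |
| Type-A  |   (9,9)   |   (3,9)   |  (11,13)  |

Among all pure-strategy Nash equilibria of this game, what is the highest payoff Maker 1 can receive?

12

Both Type-C is a pure NE (Maker 1: 12 ≥ 10; Maker 2: 12 ≥ 8). Maker 1 gets 12.
Both Type-A is a pure NE (Maker 1: 11 ≥ 10; Maker 2: 13 ≥ 9). Maker 1 gets 11.
Every other cell has a profitable deviation for at least one player. Highest of {12, 11} is 12.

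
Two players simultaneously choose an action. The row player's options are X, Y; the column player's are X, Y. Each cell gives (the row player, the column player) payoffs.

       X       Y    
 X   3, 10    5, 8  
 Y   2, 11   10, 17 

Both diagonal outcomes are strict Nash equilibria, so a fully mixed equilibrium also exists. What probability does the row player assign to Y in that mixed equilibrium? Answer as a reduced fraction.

The row player's mix p on X must make the column player indifferent between X and Y.
The column player's payoff from X: 10p + 11(1−p). From Y: 8p + 17(1−p).
Set equal: 2p = 6(1−p) → p = 6/8 = 3/4.
Probability on Y is 1 − 3/4 = 1/4.

1/4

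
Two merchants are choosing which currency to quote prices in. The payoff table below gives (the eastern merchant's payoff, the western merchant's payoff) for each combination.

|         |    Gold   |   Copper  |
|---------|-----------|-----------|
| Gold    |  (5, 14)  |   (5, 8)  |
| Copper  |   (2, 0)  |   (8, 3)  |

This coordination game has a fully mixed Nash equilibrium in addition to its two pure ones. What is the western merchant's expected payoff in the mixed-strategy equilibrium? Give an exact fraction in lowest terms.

14/3

The eastern merchant mixes with probability p on Gold, chosen so the western merchant is indifferent: 14p + 0(1−p) = 8p + 3(1−p) gives p = 1/3.
The western merchant's expected payoff is 14·1/3 + 0·2/3 = 14/3.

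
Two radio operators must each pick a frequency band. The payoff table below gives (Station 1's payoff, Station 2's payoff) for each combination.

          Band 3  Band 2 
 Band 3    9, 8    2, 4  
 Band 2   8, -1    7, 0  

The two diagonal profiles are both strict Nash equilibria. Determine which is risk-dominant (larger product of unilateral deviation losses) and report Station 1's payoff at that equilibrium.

At both Band 3: Station 1 loses 9 − 8 = 1 by deviating; Station 2 loses 8 − 4 = 4. Product = 1·4 = 4.
At both Band 2: Station 1 loses 7 − 2 = 5 by deviating; Station 2 loses 0 − (-1) = 1. Product = 5·1 = 5.
5 > 4, so both Band 2 is risk-dominant. Station 1's payoff there is 7.

7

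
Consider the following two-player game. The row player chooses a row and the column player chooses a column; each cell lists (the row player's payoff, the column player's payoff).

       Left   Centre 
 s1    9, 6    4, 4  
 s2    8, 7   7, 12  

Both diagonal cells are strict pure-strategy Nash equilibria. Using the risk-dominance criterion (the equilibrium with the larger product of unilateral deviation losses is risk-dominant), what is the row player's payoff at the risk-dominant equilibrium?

At (s1, Left): the row player loses 9 − 8 = 1 by deviating; the column player loses 6 − 4 = 2. Product = 1·2 = 2.
At (s2, Centre): the row player loses 7 − 4 = 3 by deviating; the column player loses 12 − 7 = 5. Product = 3·5 = 15.
15 > 2, so (s2, Centre) is risk-dominant. The row player's payoff there is 7.

7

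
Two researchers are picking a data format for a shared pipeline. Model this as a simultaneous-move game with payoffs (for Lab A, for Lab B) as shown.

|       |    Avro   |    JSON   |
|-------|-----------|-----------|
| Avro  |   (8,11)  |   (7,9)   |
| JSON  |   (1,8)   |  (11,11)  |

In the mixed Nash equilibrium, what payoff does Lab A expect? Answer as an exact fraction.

Lab B mixes with probability q on Avro, chosen so Lab A is indifferent: 8q + 7(1−q) = 1q + 11(1−q) gives q = 4/11.
Lab A's expected payoff (from either row, since indifferent) is 8·4/11 + 7·7/11 = 81/11.

81/11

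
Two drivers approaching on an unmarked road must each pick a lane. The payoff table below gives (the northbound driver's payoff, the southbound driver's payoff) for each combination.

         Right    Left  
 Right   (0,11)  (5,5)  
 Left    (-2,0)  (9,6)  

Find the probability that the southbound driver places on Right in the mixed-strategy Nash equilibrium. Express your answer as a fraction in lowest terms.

The southbound driver's mix q on Right must make the northbound driver indifferent between Right and Left.
The northbound driver's payoff from Right: 0q + 5(1−q). From Left: (-2)q + 9(1−q).
Set equal: 2q = 4(1−q) → q = 4/6 = 2/3.

2/3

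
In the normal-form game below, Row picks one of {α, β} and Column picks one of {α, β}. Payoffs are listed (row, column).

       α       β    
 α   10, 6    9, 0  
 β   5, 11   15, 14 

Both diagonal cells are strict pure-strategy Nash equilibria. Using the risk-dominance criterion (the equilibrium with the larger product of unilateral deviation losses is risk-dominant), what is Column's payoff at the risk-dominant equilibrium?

At both α: Row loses 10 − 5 = 5 by deviating; Column loses 6 − 0 = 6. Product = 5·6 = 30.
At both β: Row loses 15 − 9 = 6 by deviating; Column loses 14 − 11 = 3. Product = 6·3 = 18.
30 > 18, so both α is risk-dominant. Column's payoff there is 6.

6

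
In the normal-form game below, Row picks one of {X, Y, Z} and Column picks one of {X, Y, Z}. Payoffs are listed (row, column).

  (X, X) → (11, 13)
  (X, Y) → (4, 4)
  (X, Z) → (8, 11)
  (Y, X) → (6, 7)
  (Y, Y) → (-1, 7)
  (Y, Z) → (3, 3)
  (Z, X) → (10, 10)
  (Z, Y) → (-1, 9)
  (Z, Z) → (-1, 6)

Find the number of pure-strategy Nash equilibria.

1

Both X: Row gets 11 (best alternative 10); Column gets 13 (best alternative 11). Neither deviates — NE.
Both Z is not a NE: Row would switch to X (8 > -1).
No other cell survives both best-response checks, so there is 1 pure NE.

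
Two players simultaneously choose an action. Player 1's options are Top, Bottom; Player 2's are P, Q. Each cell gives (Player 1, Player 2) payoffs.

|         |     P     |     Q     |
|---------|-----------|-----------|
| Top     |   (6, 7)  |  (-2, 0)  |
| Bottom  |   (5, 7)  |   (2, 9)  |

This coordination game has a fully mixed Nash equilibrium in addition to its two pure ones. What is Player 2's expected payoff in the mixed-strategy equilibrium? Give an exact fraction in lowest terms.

Player 1 mixes with probability p on Top, chosen so Player 2 is indifferent: 7p + 7(1−p) = 0p + 9(1−p) gives p = 2/9.
Player 2's expected payoff is 7·2/9 + 7·7/9 = 7.

7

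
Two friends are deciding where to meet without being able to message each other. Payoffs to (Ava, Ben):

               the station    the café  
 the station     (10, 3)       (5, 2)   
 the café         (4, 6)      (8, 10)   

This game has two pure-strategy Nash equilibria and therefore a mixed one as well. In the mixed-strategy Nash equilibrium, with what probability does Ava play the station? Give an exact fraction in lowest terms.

4/5

Ava's mix p on the station must make Ben indifferent between the station and the café.
Ben's payoff from the station: 3p + 6(1−p). From the café: 2p + 10(1−p).
Set equal: 1p = 4(1−p) → p = 4/5.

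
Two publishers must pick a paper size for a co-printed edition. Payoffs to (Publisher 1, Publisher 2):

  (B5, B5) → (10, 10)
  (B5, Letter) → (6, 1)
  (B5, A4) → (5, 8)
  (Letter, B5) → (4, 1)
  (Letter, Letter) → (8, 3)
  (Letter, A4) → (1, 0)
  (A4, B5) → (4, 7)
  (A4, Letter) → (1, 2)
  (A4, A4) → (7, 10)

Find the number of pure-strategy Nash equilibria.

3

Both B5: Publisher 1 gets 10 (best alternative 4); Publisher 2 gets 10 (best alternative 8). Neither deviates — NE.
Both Letter: Publisher 1 gets 8 (best alternative 6); Publisher 2 gets 3 (best alternative 1). Neither deviates — NE.
Both A4: Publisher 1 gets 7 (best alternative 5); Publisher 2 gets 10 (best alternative 7). Neither deviates — NE.
(A4, B5) is not a NE: Publisher 1 would switch to B5 (10 > 4).
No other cell survives both best-response checks, so there are 3 pure NE.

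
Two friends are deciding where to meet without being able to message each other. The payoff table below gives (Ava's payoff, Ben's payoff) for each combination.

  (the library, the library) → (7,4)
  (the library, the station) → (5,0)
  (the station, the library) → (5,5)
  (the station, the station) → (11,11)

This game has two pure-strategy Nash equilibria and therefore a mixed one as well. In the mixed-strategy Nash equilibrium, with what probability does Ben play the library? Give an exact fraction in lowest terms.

3/4

Ben's mix q on the library must make Ava indifferent between the library and the station.
Ava's payoff from the library: 7q + 5(1−q). From the station: 5q + 11(1−q).
Set equal: 2q = 6(1−q) → q = 6/8 = 3/4.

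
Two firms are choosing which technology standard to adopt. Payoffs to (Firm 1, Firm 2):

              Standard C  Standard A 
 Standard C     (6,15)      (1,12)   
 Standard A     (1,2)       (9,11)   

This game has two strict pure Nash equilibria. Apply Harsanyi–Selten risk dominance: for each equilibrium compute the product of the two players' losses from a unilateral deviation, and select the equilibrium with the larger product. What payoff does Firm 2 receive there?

11

At both Standard C: Firm 1 loses 6 − 1 = 5 by deviating; Firm 2 loses 15 − 12 = 3. Product = 5·3 = 15.
At both Standard A: Firm 1 loses 9 − 1 = 8 by deviating; Firm 2 loses 11 − 2 = 9. Product = 8·9 = 72.
72 > 15, so both Standard A is risk-dominant. Firm 2's payoff there is 11.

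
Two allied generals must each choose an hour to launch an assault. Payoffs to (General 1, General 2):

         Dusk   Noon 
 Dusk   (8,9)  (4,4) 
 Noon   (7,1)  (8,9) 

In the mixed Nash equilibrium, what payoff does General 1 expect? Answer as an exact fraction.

General 2 mixes with probability q on Dusk, chosen so General 1 is indifferent: 8q + 4(1−q) = 7q + 8(1−q) gives q = 4/5.
General 1's expected payoff (from either row, since indifferent) is 8·4/5 + 4·1/5 = 36/5.

36/5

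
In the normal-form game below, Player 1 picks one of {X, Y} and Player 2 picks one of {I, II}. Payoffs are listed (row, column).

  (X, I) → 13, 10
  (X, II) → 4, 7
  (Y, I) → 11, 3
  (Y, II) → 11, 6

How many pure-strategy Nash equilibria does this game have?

(X, I): Player 1 gets 13 (best alternative 11); Player 2 gets 10 (best alternative 7). Neither deviates — NE.
(Y, II): Player 1 gets 11 (best alternative 4); Player 2 gets 6 (best alternative 3). Neither deviates — NE.
(X, II) is not a NE: Player 1 would switch to Y (11 > 4).
No other cell survives both best-response checks, so there are 2 pure NE.

2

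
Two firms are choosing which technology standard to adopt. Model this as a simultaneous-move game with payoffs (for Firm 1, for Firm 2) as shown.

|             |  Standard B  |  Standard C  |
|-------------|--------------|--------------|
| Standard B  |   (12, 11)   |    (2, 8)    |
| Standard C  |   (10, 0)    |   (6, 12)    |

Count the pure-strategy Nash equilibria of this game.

Both Standard B: Firm 1 gets 12 (best alternative 10); Firm 2 gets 11 (best alternative 8). Neither deviates — NE.
Both Standard C: Firm 1 gets 6 (best alternative 2); Firm 2 gets 12 (best alternative 0). Neither deviates — NE.
(Standard C, Standard B) is not a NE: Firm 1 would switch to Standard B (12 > 10).
No other cell survives both best-response checks, so there are 2 pure NE.

2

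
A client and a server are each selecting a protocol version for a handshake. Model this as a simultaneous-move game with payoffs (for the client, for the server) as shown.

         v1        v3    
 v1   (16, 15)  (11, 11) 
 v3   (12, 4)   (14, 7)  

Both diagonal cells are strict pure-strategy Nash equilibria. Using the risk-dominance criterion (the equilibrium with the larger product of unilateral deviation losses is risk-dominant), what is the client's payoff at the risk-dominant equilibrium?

16

At both v1: the client loses 16 − 12 = 4 by deviating; the server loses 15 − 11 = 4. Product = 4·4 = 16.
At both v3: the client loses 14 − 11 = 3 by deviating; the server loses 7 − 4 = 3. Product = 3·3 = 9.
16 > 9, so both v1 is risk-dominant. The client's payoff there is 16.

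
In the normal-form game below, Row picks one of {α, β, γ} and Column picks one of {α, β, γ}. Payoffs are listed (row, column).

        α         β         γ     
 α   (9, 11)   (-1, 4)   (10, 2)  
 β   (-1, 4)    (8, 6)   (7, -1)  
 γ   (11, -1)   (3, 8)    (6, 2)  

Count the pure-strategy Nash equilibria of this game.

Both β: Row gets 8 (best alternative 3); Column gets 6 (best alternative 4). Neither deviates — NE.
Both γ is not a NE: Row would switch to α (10 > 6).
No other cell survives both best-response checks, so there is 1 pure NE.

1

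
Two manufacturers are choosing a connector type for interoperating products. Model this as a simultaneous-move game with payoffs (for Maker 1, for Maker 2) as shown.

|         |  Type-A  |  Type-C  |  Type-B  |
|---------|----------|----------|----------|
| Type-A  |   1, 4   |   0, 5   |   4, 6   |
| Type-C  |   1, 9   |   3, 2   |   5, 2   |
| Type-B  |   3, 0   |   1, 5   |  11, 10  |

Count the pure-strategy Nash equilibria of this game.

1

Both Type-B: Maker 1 gets 11 (best alternative 5); Maker 2 gets 10 (best alternative 5). Neither deviates — NE.
Both Type-C is not a NE: Maker 2 would switch to Type-A (9 > 2).
No other cell survives both best-response checks, so there is 1 pure NE.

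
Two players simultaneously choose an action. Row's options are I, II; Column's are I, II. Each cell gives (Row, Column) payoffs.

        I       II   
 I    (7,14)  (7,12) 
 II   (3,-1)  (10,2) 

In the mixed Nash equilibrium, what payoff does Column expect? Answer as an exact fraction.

8

Row mixes with probability p on I, chosen so Column is indifferent: 14p + (-1)(1−p) = 12p + 2(1−p) gives p = 3/5.
Column's expected payoff is 14·3/5 + (-1)·2/5 = 8.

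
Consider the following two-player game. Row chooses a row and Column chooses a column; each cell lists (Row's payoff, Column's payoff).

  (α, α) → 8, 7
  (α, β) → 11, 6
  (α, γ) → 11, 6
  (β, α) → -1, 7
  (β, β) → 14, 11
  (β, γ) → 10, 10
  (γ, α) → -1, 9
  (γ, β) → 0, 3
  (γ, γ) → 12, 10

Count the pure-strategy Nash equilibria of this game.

Both α: Row gets 8 (best alternative -1); Column gets 7 (best alternative 6). Neither deviates — NE.
Both β: Row gets 14 (best alternative 11); Column gets 11 (best alternative 10). Neither deviates — NE.
Both γ: Row gets 12 (best alternative 11); Column gets 10 (best alternative 9). Neither deviates — NE.
(β, α) is not a NE: Row would switch to α (8 > -1).
No other cell survives both best-response checks, so there are 3 pure NE.

3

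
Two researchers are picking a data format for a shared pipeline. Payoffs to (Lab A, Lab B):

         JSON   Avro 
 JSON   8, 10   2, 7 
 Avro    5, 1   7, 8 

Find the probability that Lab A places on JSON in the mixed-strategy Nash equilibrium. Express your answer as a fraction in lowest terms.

Lab A's mix p on JSON must make Lab B indifferent between JSON and Avro.
Lab B's payoff from JSON: 10p + 1(1−p). From Avro: 7p + 8(1−p).
Set equal: 3p = 7(1−p) → p = 7/10.

7/10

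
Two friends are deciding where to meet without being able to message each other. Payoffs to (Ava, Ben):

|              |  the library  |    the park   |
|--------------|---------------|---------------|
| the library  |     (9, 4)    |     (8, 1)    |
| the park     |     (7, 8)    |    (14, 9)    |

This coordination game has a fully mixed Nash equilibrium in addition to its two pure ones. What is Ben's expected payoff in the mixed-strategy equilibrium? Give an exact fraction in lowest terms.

Ava mixes with probability p on the library, chosen so Ben is indifferent: 4p + 8(1−p) = 1p + 9(1−p) gives p = 1/4.
Ben's expected payoff is 4·1/4 + 8·3/4 = 7.

7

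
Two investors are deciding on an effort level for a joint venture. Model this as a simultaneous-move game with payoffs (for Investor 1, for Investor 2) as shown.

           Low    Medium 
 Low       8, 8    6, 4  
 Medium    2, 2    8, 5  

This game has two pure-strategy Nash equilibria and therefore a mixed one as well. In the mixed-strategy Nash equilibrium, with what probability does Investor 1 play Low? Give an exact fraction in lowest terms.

3/7

Investor 1's mix p on Low must make Investor 2 indifferent between Low and Medium.
Investor 2's payoff from Low: 8p + 2(1−p). From Medium: 4p + 5(1−p).
Set equal: 4p = 3(1−p) → p = 3/7.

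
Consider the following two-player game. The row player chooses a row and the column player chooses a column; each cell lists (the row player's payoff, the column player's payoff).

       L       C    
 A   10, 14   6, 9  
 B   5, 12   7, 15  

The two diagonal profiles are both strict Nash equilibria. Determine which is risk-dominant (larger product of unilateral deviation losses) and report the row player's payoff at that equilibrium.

At (A, L): the row player loses 10 − 5 = 5 by deviating; the column player loses 14 − 9 = 5. Product = 5·5 = 25.
At (B, C): the row player loses 7 − 6 = 1 by deviating; the column player loses 15 − 12 = 3. Product = 1·3 = 3.
25 > 3, so (A, L) is risk-dominant. The row player's payoff there is 10.

10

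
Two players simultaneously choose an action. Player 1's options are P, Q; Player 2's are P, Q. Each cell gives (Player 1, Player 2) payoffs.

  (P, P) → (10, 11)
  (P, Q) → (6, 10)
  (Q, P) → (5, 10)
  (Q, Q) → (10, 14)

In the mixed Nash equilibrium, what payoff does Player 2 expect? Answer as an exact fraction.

54/5

Player 1 mixes with probability p on P, chosen so Player 2 is indifferent: 11p + 10(1−p) = 10p + 14(1−p) gives p = 4/5.
Player 2's expected payoff is 11·4/5 + 10·1/5 = 54/5.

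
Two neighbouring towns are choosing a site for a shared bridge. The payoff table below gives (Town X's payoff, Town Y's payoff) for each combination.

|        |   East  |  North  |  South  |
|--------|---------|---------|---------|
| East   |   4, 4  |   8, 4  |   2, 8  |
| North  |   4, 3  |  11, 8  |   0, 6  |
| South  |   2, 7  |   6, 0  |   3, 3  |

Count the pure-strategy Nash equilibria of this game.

1

Both North: Town X gets 11 (best alternative 8); Town Y gets 8 (best alternative 6). Neither deviates — NE.
Both South is not a NE: Town Y would switch to East (7 > 3).
No other cell survives both best-response checks, so there is 1 pure NE.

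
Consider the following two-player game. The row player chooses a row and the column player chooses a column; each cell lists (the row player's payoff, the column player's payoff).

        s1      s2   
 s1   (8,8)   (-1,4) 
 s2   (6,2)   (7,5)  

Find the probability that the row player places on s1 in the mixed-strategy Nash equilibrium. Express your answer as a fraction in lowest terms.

The row player's mix p on s1 must make the column player indifferent between s1 and s2.
The column player's payoff from s1: 8p + 2(1−p). From s2: 4p + 5(1−p).
Set equal: 4p = 3(1−p) → p = 3/7.

3/7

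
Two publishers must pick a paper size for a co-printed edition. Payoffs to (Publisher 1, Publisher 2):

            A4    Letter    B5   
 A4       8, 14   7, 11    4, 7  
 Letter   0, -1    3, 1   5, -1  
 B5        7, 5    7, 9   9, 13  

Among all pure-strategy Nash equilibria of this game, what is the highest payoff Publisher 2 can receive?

Both A4 is a pure NE (Publisher 1: 8 ≥ 7; Publisher 2: 14 ≥ 11). Publisher 2 gets 14.
Both B5 is a pure NE (Publisher 1: 9 ≥ 5; Publisher 2: 13 ≥ 9). Publisher 2 gets 13.
Every other cell has a profitable deviation for at least one player. Highest of {14, 13} is 14.

14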